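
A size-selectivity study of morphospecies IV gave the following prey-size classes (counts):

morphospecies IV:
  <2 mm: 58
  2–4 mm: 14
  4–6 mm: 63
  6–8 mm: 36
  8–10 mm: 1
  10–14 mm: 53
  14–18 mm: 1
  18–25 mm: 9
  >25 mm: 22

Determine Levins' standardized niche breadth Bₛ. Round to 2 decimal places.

0.55

Proportions for morphospecies IV (n=257): 58/257=0.2257, 14/257=0.0545, 63/257=0.2451, 36/257=0.1401, 1/257=0.0039, 53/257=0.2062, 1/257=0.0039, 9/257=0.0350, 22/257=0.0856
Σpᵢ² = 0.2257² + 0.0545² + 0.2451² + 0.1401² + 0.0039² + 0.2062² + 0.0039² + 0.0350² + 0.0856² = 0.050940 + 0.002970 + 0.060074 + 0.019628 + 0.000015 + 0.042518 + 0.000015 + 0.001225 + 0.007327 = 0.184712
B = 1 / 0.184712 = 5.4138
Bₛ = (B − 1)/(n − 1) = (5.4138 − 1)/(9 − 1) = 4.4138/8 = 0.5517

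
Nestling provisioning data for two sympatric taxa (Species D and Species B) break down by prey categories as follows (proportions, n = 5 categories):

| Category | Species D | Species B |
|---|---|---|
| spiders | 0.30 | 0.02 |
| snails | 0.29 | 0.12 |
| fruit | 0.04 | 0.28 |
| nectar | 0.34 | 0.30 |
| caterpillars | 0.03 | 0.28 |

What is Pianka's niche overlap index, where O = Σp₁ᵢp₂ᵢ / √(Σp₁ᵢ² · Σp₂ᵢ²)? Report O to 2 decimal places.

Σ p₁ᵢp₂ᵢ = 0.0060 + 0.0348 + 0.0112 + 0.1020 + 0.0084 = 0.1624
Σp_1ᵢ² = 0.30² + 0.29² + 0.04² + 0.34² + 0.03² = 0.0900 + 0.0841 + 0.0016 + 0.1156 + 0.0009 = 0.2922
Σp_2ᵢ² = 0.02² + 0.12² + 0.28² + 0.30² + 0.28² = 0.0004 + 0.0144 + 0.0784 + 0.0900 + 0.0784 = 0.2616
O = 0.1624 / √(0.2922 × 0.2616) = 0.1624 / 0.27648 = 0.5874

0.59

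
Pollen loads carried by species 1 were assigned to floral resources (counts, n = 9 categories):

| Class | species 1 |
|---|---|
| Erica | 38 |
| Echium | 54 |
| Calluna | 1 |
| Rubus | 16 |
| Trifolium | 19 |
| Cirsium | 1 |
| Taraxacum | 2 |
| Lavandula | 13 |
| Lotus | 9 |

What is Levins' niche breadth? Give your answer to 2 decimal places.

Proportions for species 1 (n=153): 38/153=0.2484, 54/153=0.3529, 1/153=0.0065, 16/153=0.1046, 19/153=0.1242, 1/153=0.0065, 2/153=0.0131, 13/153=0.0850, 9/153=0.0588
Σpᵢ² = 0.2484² + 0.3529² + 0.0065² + 0.1046² + 0.1242² + 0.0065² + 0.0131² + 0.0850² + 0.0588² = 0.061703 + 0.124538 + 0.000042 + 0.010941 + 0.015426 + 0.000042 + 0.000172 + 0.007225 + 0.003457 = 0.223546
B = 1 / 0.223546 = 4.4734

4.47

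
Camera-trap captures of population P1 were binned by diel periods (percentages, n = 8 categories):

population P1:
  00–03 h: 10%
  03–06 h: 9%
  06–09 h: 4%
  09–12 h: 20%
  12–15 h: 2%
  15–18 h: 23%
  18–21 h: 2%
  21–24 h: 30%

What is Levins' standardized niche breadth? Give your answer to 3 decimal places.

0.559

Convert percentages to proportions (divide by 100).
Σpᵢ² = 0.10² + 0.09² + 0.04² + 0.20² + 0.02² + 0.23² + 0.02² + 0.30² = 0.0100 + 0.0081 + 0.0016 + 0.0400 + 0.0004 + 0.0529 + 0.0004 + 0.0900 = 0.2034
B = 1 / 0.2034 = 4.91642
Bₛ = (B − 1)/(n − 1) = (4.91642 − 1)/(8 − 1) = 3.91642/7 = 0.55949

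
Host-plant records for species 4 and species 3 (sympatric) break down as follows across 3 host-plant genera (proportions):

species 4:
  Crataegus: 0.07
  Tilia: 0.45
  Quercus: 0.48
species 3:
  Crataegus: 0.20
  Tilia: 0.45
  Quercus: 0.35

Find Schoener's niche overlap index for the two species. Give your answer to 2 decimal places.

Σ|p₁ᵢ − p₂ᵢ| = 0.13 + 0.00 + 0.13 = 0.26
D = 1 − ½ × 0.26 = 1 − 0.130 = 0.8700

0.87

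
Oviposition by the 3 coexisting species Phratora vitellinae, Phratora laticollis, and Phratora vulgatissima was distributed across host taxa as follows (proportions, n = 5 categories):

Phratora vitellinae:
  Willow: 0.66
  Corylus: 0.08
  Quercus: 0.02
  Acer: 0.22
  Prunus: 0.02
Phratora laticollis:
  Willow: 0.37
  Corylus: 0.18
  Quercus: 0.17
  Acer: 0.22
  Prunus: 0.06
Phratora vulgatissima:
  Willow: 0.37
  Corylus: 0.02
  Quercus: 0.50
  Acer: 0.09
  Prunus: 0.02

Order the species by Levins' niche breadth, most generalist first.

Phratora laticollis > Phratora vulgatissima > Phratora vitellinae

Σp_viteᵢ² = 0.66² + 0.08² + 0.02² + 0.22² + 0.02² = 0.4356 + 0.0064 + 0.0004 + 0.0484 + 0.0004 = 0.4912
B_vite = 1 / 0.4912 = 2.0358
Σp_latiᵢ² = 0.37² + 0.18² + 0.17² + 0.22² + 0.06² = 0.1369 + 0.0324 + 0.0289 + 0.0484 + 0.0036 = 0.2502
B_lati = 1 / 0.2502 = 3.9968
Σp_vulgᵢ² = 0.37² + 0.02² + 0.50² + 0.09² + 0.02² = 0.1369 + 0.0004 + 0.2500 + 0.0081 + 0.0004 = 0.3958
B_vulg = 1 / 0.3958 = 2.5265
Ranking by B (broadest → narrowest): Phratora laticollis (4.00) > Phratora vulgatissima (2.53) > Phratora vitellinae (2.04)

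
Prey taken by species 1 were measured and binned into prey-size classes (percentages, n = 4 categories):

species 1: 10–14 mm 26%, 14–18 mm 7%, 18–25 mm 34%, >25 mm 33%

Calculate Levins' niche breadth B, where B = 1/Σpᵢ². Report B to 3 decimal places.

3.367

Convert percentages to proportions (divide by 100).
Σpᵢ² = 0.26² + 0.07² + 0.34² + 0.33² = 0.0676 + 0.0049 + 0.1156 + 0.1089 = 0.2970
B = 1 / 0.2970 = 3.36700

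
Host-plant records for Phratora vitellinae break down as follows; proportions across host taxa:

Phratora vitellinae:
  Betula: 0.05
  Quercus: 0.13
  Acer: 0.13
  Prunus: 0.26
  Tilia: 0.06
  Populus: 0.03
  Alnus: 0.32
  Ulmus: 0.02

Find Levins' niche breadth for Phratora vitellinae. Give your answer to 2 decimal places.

Σpᵢ² = 0.05² + 0.13² + 0.13² + 0.26² + 0.06² + 0.03² + 0.32² + 0.02² = 0.0025 + 0.0169 + 0.0169 + 0.0676 + 0.0036 + 0.0009 + 0.1024 + 0.0004 = 0.2112
B = 1 / 0.2112 = 4.7348

4.73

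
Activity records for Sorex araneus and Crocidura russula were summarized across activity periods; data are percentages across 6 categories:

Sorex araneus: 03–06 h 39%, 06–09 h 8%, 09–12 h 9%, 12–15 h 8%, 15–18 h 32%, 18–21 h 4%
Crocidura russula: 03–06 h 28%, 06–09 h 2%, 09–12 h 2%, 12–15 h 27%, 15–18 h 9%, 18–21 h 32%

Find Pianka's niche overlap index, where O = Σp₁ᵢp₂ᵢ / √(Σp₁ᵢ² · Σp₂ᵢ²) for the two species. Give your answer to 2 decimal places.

Convert percentages to proportions (divide by 100).
Σ p₁ᵢp₂ᵢ = 0.1092 + 0.0016 + 0.0018 + 0.0216 + 0.0288 + 0.0128 = 0.1758
Σp_1ᵢ² = 0.39² + 0.08² + 0.09² + 0.08² + 0.32² + 0.04² = 0.1521 + 0.0064 + 0.0081 + 0.0064 + 0.1024 + 0.0016 = 0.2770
Σp_2ᵢ² = 0.28² + 0.02² + 0.02² + 0.27² + 0.09² + 0.32² = 0.0784 + 0.0004 + 0.0004 + 0.0729 + 0.0081 + 0.1024 = 0.2626
O = 0.1758 / √(0.2770 × 0.2626) = 0.1758 / 0.26970 = 0.6518

0.65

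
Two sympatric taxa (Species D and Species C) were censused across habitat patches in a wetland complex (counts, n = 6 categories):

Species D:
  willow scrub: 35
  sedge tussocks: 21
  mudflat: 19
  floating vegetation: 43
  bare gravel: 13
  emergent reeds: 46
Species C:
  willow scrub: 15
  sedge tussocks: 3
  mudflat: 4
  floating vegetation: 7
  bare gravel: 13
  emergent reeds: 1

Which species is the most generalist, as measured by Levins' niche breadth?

Proportions for Species D (n=177): 35/177=0.1977, 21/177=0.1186, 19/177=0.1073, 43/177=0.2429, 13/177=0.0734, 46/177=0.2599
Proportions for Species C (n=43): 15/43=0.3488, 3/43=0.0698, 4/43=0.0930, 7/43=0.1628, 13/43=0.3023, 1/43=0.0233
Σp_Dᵢ² = 0.1977² + 0.1186² + 0.1073² + 0.2429² + 0.0734² + 0.2599² = 0.039085 + 0.014066 + 0.011513 + 0.059000 + 0.005388 + 0.067548 = 0.196600
B_D = 1 / 0.196600 = 5.0865
Σp_Cᵢ² = 0.3488² + 0.0698² + 0.0930² + 0.1628² + 0.3023² + 0.0233² = 0.121661 + 0.004872 + 0.008649 + 0.026504 + 0.091385 + 0.000543 = 0.253614
B_C = 1 / 0.253614 = 3.9430
Highest B → broadest niche (most generalist): Species D (B = 5.09).

Species D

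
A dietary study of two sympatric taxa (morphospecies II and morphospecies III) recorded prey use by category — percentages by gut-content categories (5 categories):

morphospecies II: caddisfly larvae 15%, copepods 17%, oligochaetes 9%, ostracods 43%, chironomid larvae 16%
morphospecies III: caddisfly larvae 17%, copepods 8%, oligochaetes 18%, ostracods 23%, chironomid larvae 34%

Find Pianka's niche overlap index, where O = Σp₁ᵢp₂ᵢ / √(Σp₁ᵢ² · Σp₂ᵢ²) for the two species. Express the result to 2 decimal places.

0.83

Convert percentages to proportions (divide by 100).
Σ p₁ᵢp₂ᵢ = 0.0255 + 0.0136 + 0.0162 + 0.0989 + 0.0544 = 0.2086
Σp_1ᵢ² = 0.15² + 0.17² + 0.09² + 0.43² + 0.16² = 0.0225 + 0.0289 + 0.0081 + 0.1849 + 0.0256 = 0.2700
Σp_2ᵢ² = 0.17² + 0.08² + 0.18² + 0.23² + 0.34² = 0.0289 + 0.0064 + 0.0324 + 0.0529 + 0.1156 = 0.2362
O = 0.2086 / √(0.2700 × 0.2362) = 0.2086 / 0.25254 = 0.8260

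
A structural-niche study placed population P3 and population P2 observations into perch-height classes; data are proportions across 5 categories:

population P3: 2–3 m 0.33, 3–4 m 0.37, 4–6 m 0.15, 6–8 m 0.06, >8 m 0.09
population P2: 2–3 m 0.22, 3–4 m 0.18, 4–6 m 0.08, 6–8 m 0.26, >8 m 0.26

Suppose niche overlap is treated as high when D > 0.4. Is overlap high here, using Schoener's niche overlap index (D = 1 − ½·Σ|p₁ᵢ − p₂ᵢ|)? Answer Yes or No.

Yes

Σ|p₁ᵢ − p₂ᵢ| = 0.11 + 0.19 + 0.07 + 0.20 + 0.17 = 0.74
D = 1 − ½ × 0.74 = 1 − 0.370 = 0.6300
D = 0.6300 > 0.4 → Yes.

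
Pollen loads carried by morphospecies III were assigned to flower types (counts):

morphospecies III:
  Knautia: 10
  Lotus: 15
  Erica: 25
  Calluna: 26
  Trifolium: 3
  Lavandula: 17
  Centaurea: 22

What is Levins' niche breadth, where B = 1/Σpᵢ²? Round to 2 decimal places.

5.78

Proportions for morphospecies III (n=118): 10/118=0.0847, 15/118=0.1271, 25/118=0.2119, 26/118=0.2203, 3/118=0.0254, 17/118=0.1441, 22/118=0.1864
Σpᵢ² = 0.0847² + 0.1271² + 0.2119² + 0.2203² + 0.0254² + 0.1441² + 0.1864² = 0.007174 + 0.016154 + 0.044902 + 0.048532 + 0.000645 + 0.020765 + 0.034745 = 0.172917
B = 1 / 0.172917 = 5.7831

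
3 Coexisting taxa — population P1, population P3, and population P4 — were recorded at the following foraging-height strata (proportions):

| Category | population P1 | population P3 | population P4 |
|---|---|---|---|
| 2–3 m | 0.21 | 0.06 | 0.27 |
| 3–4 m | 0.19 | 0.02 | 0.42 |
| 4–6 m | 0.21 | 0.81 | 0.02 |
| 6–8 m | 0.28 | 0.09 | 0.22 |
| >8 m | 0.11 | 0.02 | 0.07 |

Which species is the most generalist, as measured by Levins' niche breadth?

Σp_P1ᵢ² = 0.21² + 0.19² + 0.21² + 0.28² + 0.11² = 0.0441 + 0.0361 + 0.0441 + 0.0784 + 0.0121 = 0.2148
B_P1 = 1 / 0.2148 = 4.6555
Σp_P3ᵢ² = 0.06² + 0.02² + 0.81² + 0.09² + 0.02² = 0.0036 + 0.0004 + 0.6561 + 0.0081 + 0.0004 = 0.6686
B_P3 = 1 / 0.6686 = 1.4957
Σp_P4ᵢ² = 0.27² + 0.42² + 0.02² + 0.22² + 0.07² = 0.0729 + 0.1764 + 0.0004 + 0.0484 + 0.0049 = 0.3030
B_P4 = 1 / 0.3030 = 3.3003
Highest B → broadest niche (most generalist): population P1 (B = 4.66).

population P1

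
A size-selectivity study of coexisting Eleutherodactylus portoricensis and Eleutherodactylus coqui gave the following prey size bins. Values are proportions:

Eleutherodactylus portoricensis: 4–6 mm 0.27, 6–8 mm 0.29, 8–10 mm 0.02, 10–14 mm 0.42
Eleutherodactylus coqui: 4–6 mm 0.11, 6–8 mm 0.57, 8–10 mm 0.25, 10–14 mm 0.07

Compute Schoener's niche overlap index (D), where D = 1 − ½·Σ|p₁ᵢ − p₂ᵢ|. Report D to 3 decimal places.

Σ|p₁ᵢ − p₂ᵢ| = 0.16 + 0.28 + 0.23 + 0.35 = 1.02
D = 1 − ½ × 1.02 = 1 − 0.510 = 0.49000

0.490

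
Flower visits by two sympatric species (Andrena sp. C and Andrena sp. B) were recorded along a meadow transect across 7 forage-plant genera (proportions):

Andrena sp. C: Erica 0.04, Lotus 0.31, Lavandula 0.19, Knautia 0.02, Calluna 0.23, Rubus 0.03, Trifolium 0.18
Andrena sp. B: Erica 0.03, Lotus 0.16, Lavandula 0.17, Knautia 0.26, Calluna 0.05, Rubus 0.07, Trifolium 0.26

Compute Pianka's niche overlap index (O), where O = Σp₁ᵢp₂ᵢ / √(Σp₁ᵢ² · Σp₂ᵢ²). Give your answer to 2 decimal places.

Σ p₁ᵢp₂ᵢ = 0.0012 + 0.0496 + 0.0323 + 0.0052 + 0.0115 + 0.0021 + 0.0468 = 0.1487
Σp_1ᵢ² = 0.04² + 0.31² + 0.19² + 0.02² + 0.23² + 0.03² + 0.18² = 0.0016 + 0.0961 + 0.0361 + 0.0004 + 0.0529 + 0.0009 + 0.0324 = 0.2204
Σp_2ᵢ² = 0.03² + 0.16² + 0.17² + 0.26² + 0.05² + 0.07² + 0.26² = 0.0009 + 0.0256 + 0.0289 + 0.0676 + 0.0025 + 0.0049 + 0.0676 = 0.1980
O = 0.1487 / √(0.2204 × 0.1980) = 0.1487 / 0.20890 = 0.7118

0.71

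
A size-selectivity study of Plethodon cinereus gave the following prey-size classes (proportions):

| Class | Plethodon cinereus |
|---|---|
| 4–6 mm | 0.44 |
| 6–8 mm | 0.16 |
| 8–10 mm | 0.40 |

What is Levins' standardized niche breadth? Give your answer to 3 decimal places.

0.819

Σpᵢ² = 0.44² + 0.16² + 0.40² = 0.1936 + 0.0256 + 0.1600 = 0.3792
B = 1 / 0.3792 = 2.63713
Bₛ = (B − 1)/(n − 1) = (2.63713 − 1)/(3 − 1) = 1.63713/2 = 0.81857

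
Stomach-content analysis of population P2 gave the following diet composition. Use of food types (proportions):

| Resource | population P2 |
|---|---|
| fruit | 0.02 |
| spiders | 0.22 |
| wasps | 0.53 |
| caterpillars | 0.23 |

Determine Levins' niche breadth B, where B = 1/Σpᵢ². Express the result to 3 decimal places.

Σpᵢ² = 0.02² + 0.22² + 0.53² + 0.23² = 0.0004 + 0.0484 + 0.2809 + 0.0529 = 0.3826
B = 1 / 0.3826 = 2.61370

2.614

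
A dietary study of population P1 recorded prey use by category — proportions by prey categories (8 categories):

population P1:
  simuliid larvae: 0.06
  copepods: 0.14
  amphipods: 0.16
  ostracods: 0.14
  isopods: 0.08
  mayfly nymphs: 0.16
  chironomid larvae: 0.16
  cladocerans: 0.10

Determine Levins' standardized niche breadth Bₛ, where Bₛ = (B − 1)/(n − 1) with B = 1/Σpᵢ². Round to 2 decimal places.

Σpᵢ² = 0.06² + 0.14² + 0.16² + 0.14² + 0.08² + 0.16² + 0.16² + 0.10² = 0.0036 + 0.0196 + 0.0256 + 0.0196 + 0.0064 + 0.0256 + 0.0256 + 0.0100 = 0.1360
B = 1 / 0.1360 = 7.3529
Bₛ = (B − 1)/(n − 1) = (7.3529 − 1)/(8 − 1) = 6.3529/7 = 0.9076

0.91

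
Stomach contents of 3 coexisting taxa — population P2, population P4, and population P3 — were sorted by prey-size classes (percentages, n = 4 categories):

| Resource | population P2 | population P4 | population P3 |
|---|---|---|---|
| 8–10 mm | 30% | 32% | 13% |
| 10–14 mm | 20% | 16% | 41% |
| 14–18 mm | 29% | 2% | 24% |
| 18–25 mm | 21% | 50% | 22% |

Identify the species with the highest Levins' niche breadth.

population P2

Convert percentages to proportions (divide by 100).
Σp_P2ᵢ² = 0.30² + 0.20² + 0.29² + 0.21² = 0.0900 + 0.0400 + 0.0841 + 0.0441 = 0.2582
B_P2 = 1 / 0.2582 = 3.8730
Σp_P4ᵢ² = 0.32² + 0.16² + 0.02² + 0.50² = 0.1024 + 0.0256 + 0.0004 + 0.2500 = 0.3784
B_P4 = 1 / 0.3784 = 2.6427
Σp_P3ᵢ² = 0.13² + 0.41² + 0.24² + 0.22² = 0.0169 + 0.1681 + 0.0576 + 0.0484 = 0.2910
B_P3 = 1 / 0.2910 = 3.4364
Highest B → broadest niche (most generalist): population P2 (B = 3.87).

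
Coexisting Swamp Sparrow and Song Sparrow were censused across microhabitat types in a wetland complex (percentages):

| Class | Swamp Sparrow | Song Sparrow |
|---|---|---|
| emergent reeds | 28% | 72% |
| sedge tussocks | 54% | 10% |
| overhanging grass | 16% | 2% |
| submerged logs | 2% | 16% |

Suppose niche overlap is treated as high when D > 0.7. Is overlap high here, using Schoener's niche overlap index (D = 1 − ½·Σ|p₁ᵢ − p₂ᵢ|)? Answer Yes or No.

Convert percentages to proportions (divide by 100).
Σ|p₁ᵢ − p₂ᵢ| = 0.44 + 0.44 + 0.14 + 0.14 = 1.16
D = 1 − ½ × 1.16 = 1 − 0.580 = 0.4200
D = 0.4200 < 0.7 → No.

No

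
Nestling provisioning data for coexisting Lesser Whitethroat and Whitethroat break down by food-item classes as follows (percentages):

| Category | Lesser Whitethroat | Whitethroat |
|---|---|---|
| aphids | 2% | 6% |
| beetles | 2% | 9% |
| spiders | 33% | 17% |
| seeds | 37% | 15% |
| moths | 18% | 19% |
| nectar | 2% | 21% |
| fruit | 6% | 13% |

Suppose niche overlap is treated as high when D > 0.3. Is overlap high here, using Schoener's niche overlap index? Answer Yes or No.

Convert percentages to proportions (divide by 100).
Σ|p₁ᵢ − p₂ᵢ| = 0.04 + 0.07 + 0.16 + 0.22 + 0.01 + 0.19 + 0.07 = 0.76
D = 1 − ½ × 0.76 = 1 − 0.380 = 0.6200
D = 0.6200 > 0.3 → Yes.

Yes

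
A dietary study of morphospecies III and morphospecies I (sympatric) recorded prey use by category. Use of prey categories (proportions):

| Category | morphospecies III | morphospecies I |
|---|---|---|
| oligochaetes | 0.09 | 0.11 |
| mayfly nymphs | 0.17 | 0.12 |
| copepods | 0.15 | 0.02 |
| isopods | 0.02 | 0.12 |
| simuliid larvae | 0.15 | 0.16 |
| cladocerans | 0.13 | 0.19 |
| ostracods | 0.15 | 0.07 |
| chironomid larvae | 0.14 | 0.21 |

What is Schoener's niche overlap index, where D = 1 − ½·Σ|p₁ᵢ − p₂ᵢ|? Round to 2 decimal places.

Σ|p₁ᵢ − p₂ᵢ| = 0.02 + 0.05 + 0.13 + 0.10 + 0.01 + 0.06 + 0.08 + 0.07 = 0.52
D = 1 − ½ × 0.52 = 1 − 0.260 = 0.7400

0.74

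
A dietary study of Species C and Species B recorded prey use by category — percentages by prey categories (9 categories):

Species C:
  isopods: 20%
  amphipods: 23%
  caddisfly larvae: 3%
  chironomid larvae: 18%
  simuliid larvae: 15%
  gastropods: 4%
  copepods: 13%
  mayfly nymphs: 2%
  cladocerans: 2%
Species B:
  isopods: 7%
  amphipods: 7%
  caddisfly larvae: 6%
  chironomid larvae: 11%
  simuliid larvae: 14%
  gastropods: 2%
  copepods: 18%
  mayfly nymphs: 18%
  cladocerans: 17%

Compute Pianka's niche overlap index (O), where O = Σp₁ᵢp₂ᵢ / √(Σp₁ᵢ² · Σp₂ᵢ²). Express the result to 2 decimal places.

0.68

Convert percentages to proportions (divide by 100).
Σ p₁ᵢp₂ᵢ = 0.0140 + 0.0161 + 0.0018 + 0.0198 + 0.0210 + 0.0008 + 0.0234 + 0.0036 + 0.0034 = 0.1039
Σp_1ᵢ² = 0.20² + 0.23² + 0.03² + 0.18² + 0.15² + 0.04² + 0.13² + 0.02² + 0.02² = 0.0400 + 0.0529 + 0.0009 + 0.0324 + 0.0225 + 0.0016 + 0.0169 + 0.0004 + 0.0004 = 0.1680
Σp_2ᵢ² = 0.07² + 0.07² + 0.06² + 0.11² + 0.14² + 0.02² + 0.18² + 0.18² + 0.17² = 0.0049 + 0.0049 + 0.0036 + 0.0121 + 0.0196 + 0.0004 + 0.0324 + 0.0324 + 0.0289 = 0.1392
O = 0.1039 / √(0.1680 × 0.1392) = 0.1039 / 0.15292 = 0.6794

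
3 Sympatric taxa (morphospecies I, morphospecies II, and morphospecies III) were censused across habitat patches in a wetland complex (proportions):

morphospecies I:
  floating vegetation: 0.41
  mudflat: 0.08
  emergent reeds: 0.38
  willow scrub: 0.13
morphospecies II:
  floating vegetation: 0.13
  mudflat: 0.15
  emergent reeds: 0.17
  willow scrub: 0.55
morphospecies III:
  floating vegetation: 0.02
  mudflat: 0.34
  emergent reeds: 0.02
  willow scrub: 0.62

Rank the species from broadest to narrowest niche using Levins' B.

morphospecies I > morphospecies II > morphospecies III

Σp_Iᵢ² = 0.41² + 0.08² + 0.38² + 0.13² = 0.1681 + 0.0064 + 0.1444 + 0.0169 = 0.3358
B_I = 1 / 0.3358 = 2.9780
Σp_IIᵢ² = 0.13² + 0.15² + 0.17² + 0.55² = 0.0169 + 0.0225 + 0.0289 + 0.3025 = 0.3708
B_II = 1 / 0.3708 = 2.6969
Σp_IIIᵢ² = 0.02² + 0.34² + 0.02² + 0.62² = 0.0004 + 0.1156 + 0.0004 + 0.3844 = 0.5008
B_III = 1 / 0.5008 = 1.9968
Ranking by B (broadest → narrowest): morphospecies I (2.98) > morphospecies II (2.70) > morphospecies III (2.00)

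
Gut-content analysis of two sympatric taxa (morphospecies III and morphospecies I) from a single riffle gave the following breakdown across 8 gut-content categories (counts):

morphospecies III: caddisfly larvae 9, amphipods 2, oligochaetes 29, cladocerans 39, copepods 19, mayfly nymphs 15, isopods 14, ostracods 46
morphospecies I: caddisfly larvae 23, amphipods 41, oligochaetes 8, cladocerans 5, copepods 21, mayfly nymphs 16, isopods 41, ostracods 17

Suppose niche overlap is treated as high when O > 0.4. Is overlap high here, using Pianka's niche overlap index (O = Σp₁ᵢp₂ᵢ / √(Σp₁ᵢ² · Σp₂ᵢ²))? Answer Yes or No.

Proportions for morphospecies III (n=173): 9/173=0.0520, 2/173=0.0116, 29/173=0.1676, 39/173=0.2254, 19/173=0.1098, 15/173=0.0867, 14/173=0.0809, 46/173=0.2659
Proportions for morphospecies I (n=172): 23/172=0.1337, 41/172=0.2384, 8/172=0.0465, 5/172=0.0291, 21/172=0.1221, 16/172=0.0930, 41/172=0.2384, 17/172=0.0988
Σ p₁ᵢp₂ᵢ = 0.006952 + 0.002765 + 0.007793 + 0.006559 + 0.013407 + 0.008063 + 0.019287 + 0.026271 = 0.091097
Σp_1ᵢ² = 0.0520² + 0.0116² + 0.1676² + 0.2254² + 0.1098² + 0.0867² + 0.0809² + 0.2659² = 0.002704 + 0.000135 + 0.028090 + 0.050805 + 0.012056 + 0.007517 + 0.006545 + 0.070703 = 0.178555
Σp_2ᵢ² = 0.1337² + 0.2384² + 0.0465² + 0.0291² + 0.1221² + 0.0930² + 0.2384² + 0.0988² = 0.017876 + 0.056835 + 0.002162 + 0.000847 + 0.014908 + 0.008649 + 0.056835 + 0.009761 = 0.167873
O = 0.091097 / √(0.178555 × 0.167873) = 0.091097 / 0.1731316 = 0.5262
O = 0.5262 > 0.4 → Yes.

Yes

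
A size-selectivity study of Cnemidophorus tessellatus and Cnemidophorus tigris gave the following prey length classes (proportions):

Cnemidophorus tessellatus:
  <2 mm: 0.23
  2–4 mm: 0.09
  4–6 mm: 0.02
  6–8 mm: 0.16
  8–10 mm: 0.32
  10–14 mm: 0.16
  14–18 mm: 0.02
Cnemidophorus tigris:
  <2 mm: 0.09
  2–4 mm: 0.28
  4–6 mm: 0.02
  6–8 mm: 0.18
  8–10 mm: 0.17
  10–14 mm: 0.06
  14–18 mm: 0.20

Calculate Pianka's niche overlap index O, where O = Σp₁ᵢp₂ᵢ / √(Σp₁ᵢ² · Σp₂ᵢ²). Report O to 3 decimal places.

Σ p₁ᵢp₂ᵢ = 0.0207 + 0.0252 + 0.0004 + 0.0288 + 0.0544 + 0.0096 + 0.0040 = 0.1431
Σp_1ᵢ² = 0.23² + 0.09² + 0.02² + 0.16² + 0.32² + 0.16² + 0.02² = 0.0529 + 0.0081 + 0.0004 + 0.0256 + 0.1024 + 0.0256 + 0.0004 = 0.2154
Σp_2ᵢ² = 0.09² + 0.28² + 0.02² + 0.18² + 0.17² + 0.06² + 0.20² = 0.0081 + 0.0784 + 0.0004 + 0.0324 + 0.0289 + 0.0036 + 0.0400 = 0.1918
O = 0.1431 / √(0.2154 × 0.1918) = 0.1431 / 0.203258 = 0.70403

0.704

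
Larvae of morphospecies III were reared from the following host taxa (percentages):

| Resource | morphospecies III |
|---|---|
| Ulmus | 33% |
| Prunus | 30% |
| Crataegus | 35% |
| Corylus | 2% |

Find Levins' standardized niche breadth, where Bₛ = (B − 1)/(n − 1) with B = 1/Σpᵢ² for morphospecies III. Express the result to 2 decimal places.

0.70

Convert percentages to proportions (divide by 100).
Σpᵢ² = 0.33² + 0.30² + 0.35² + 0.02² = 0.1089 + 0.0900 + 0.1225 + 0.0004 = 0.3218
B = 1 / 0.3218 = 3.1075
Bₛ = (B − 1)/(n − 1) = (3.1075 − 1)/(4 − 1) = 2.1075/3 = 0.7025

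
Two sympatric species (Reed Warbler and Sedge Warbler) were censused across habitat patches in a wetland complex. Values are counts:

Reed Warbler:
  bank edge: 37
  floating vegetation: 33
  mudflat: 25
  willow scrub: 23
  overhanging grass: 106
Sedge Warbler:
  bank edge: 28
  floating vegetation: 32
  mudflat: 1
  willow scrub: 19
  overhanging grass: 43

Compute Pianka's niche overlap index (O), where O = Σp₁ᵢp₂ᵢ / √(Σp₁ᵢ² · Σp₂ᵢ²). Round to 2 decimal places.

0.92

Proportions for Reed Warbler (n=224): 37/224=0.1652, 33/224=0.1473, 25/224=0.1116, 23/224=0.1027, 106/224=0.4732
Proportions for Sedge Warbler (n=123): 28/123=0.2276, 32/123=0.2602, 1/123=0.0081, 19/123=0.1545, 43/123=0.3496
Σ p₁ᵢp₂ᵢ = 0.037600 + 0.038327 + 0.000904 + 0.015867 + 0.165431 = 0.258129
Σp_1ᵢ² = 0.1652² + 0.1473² + 0.1116² + 0.1027² + 0.4732² = 0.027291 + 0.021697 + 0.012455 + 0.010547 + 0.223918 = 0.295908
Σp_2ᵢ² = 0.2276² + 0.2602² + 0.0081² + 0.1545² + 0.3496² = 0.051802 + 0.067704 + 0.000066 + 0.023870 + 0.122220 = 0.265662
O = 0.258129 / √(0.295908 × 0.265662) = 0.258129 / 0.2803774 = 0.9206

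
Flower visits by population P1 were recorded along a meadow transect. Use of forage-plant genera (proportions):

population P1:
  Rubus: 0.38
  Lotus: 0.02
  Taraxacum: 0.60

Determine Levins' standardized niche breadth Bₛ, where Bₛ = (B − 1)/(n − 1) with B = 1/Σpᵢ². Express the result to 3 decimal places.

Σpᵢ² = 0.38² + 0.02² + 0.60² = 0.1444 + 0.0004 + 0.3600 = 0.5048
B = 1 / 0.5048 = 1.98098
Bₛ = (B − 1)/(n − 1) = (1.98098 − 1)/(3 − 1) = 0.98098/2 = 0.49049

0.490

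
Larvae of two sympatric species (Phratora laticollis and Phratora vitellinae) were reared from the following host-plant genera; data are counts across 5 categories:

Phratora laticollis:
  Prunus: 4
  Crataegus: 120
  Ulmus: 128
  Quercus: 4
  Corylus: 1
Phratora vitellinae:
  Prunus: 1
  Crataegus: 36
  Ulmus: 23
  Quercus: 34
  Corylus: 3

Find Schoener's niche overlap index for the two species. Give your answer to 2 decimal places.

0.64

Proportions for Phratora laticollis (n=257): 4/257=0.0156, 120/257=0.4669, 128/257=0.4981, 4/257=0.0156, 1/257=0.0039
Proportions for Phratora vitellinae (n=97): 1/97=0.0103, 36/97=0.3711, 23/97=0.2371, 34/97=0.3505, 3/97=0.0309
Σ|p₁ᵢ − p₂ᵢ| = 0.0053 + 0.0958 + 0.2610 + 0.3349 + 0.0270 = 0.7240
D = 1 − ½ × 0.7240 = 1 − 0.36200 = 0.63800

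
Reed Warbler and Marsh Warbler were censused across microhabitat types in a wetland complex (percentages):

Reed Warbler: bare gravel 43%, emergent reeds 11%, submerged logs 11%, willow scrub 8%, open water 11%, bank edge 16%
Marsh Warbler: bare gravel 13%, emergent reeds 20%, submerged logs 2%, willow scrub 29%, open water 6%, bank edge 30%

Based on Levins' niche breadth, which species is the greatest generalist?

Convert percentages to proportions (divide by 100).
Σp_Reedᵢ² = 0.43² + 0.11² + 0.11² + 0.08² + 0.11² + 0.16² = 0.1849 + 0.0121 + 0.0121 + 0.0064 + 0.0121 + 0.0256 = 0.2532
B_Reed = 1 / 0.2532 = 3.9494
Σp_Marsᵢ² = 0.13² + 0.20² + 0.02² + 0.29² + 0.06² + 0.30² = 0.0169 + 0.0400 + 0.0004 + 0.0841 + 0.0036 + 0.0900 = 0.2350
B_Mars = 1 / 0.2350 = 4.2553
Highest B → broadest niche (most generalist): Marsh Warbler (B = 4.26).

Marsh Warbler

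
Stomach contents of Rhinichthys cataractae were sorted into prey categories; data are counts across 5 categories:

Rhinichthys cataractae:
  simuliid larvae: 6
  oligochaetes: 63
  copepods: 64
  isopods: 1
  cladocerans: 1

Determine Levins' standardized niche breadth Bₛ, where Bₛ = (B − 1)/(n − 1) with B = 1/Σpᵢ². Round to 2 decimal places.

Proportions for Rhinichthys cataractae (n=135): 6/135=0.0444, 63/135=0.4667, 64/135=0.4741, 1/135=0.0074, 1/135=0.0074
Σpᵢ² = 0.0444² + 0.4667² + 0.4741² + 0.0074² + 0.0074² = 0.001971 + 0.217809 + 0.224771 + 0.000055 + 0.000055 = 0.444661
B = 1 / 0.444661 = 2.2489
Bₛ = (B − 1)/(n − 1) = (2.2489 − 1)/(5 − 1) = 1.2489/4 = 0.3122

0.31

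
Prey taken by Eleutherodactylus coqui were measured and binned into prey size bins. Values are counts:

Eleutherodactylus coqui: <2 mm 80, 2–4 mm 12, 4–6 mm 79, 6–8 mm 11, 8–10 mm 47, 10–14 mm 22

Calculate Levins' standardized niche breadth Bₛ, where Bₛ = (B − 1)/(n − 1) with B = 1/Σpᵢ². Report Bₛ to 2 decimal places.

Proportions for Eleutherodactylus coqui (n=251): 80/251=0.3187, 12/251=0.0478, 79/251=0.3147, 11/251=0.0438, 47/251=0.1873, 22/251=0.0876
Σpᵢ² = 0.3187² + 0.0478² + 0.3147² + 0.0438² + 0.1873² + 0.0876² = 0.101570 + 0.002285 + 0.099036 + 0.001918 + 0.035081 + 0.007674 = 0.247564
B = 1 / 0.247564 = 4.0394
Bₛ = (B − 1)/(n − 1) = (4.0394 − 1)/(6 − 1) = 3.0394/5 = 0.6079

0.61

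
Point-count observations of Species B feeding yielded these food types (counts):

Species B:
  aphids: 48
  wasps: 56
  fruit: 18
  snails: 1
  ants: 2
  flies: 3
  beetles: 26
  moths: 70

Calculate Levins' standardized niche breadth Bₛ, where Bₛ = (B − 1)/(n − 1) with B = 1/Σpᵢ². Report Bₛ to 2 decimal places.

Proportions for Species B (n=224): 48/224=0.2143, 56/224=0.2500, 18/224=0.0804, 1/224=0.0045, 2/224=0.0089, 3/224=0.0134, 26/224=0.1161, 70/224=0.3125
Σpᵢ² = 0.2143² + 0.2500² + 0.0804² + 0.0045² + 0.0089² + 0.0134² + 0.1161² + 0.3125² = 0.045924 + 0.062500 + 0.006464 + 0.000020 + 0.000079 + 0.000180 + 0.013479 + 0.097656 = 0.226302
B = 1 / 0.226302 = 4.4189
Bₛ = (B − 1)/(n − 1) = (4.4189 − 1)/(8 − 1) = 3.4189/7 = 0.4884

0.49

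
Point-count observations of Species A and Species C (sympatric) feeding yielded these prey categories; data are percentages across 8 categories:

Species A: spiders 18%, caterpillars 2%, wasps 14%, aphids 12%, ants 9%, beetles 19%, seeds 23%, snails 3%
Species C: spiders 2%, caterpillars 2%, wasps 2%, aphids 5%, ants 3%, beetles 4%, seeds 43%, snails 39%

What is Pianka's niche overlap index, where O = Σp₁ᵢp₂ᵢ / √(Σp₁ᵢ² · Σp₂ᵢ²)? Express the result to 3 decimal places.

Convert percentages to proportions (divide by 100).
Σ p₁ᵢp₂ᵢ = 0.0036 + 0.0004 + 0.0028 + 0.0060 + 0.0027 + 0.0076 + 0.0989 + 0.0117 = 0.1337
Σp_1ᵢ² = 0.18² + 0.02² + 0.14² + 0.12² + 0.09² + 0.19² + 0.23² + 0.03² = 0.0324 + 0.0004 + 0.0196 + 0.0144 + 0.0081 + 0.0361 + 0.0529 + 0.0009 = 0.1648
Σp_2ᵢ² = 0.02² + 0.02² + 0.02² + 0.05² + 0.03² + 0.04² + 0.43² + 0.39² = 0.0004 + 0.0004 + 0.0004 + 0.0025 + 0.0009 + 0.0016 + 0.1849 + 0.1521 = 0.3432
O = 0.1337 / √(0.1648 × 0.3432) = 0.1337 / 0.237822 = 0.56219

0.562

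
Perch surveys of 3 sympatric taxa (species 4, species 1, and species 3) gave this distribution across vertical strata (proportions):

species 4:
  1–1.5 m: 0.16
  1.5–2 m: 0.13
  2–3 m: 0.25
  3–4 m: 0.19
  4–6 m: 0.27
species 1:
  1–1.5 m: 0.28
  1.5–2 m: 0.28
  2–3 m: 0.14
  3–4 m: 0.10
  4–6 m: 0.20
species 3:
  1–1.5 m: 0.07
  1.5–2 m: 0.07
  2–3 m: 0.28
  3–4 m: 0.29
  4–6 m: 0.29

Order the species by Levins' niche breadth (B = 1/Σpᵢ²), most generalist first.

Σp_4ᵢ² = 0.16² + 0.13² + 0.25² + 0.19² + 0.27² = 0.0256 + 0.0169 + 0.0625 + 0.0361 + 0.0729 = 0.2140
B_4 = 1 / 0.2140 = 4.6729
Σp_1ᵢ² = 0.28² + 0.28² + 0.14² + 0.10² + 0.20² = 0.0784 + 0.0784 + 0.0196 + 0.0100 + 0.0400 = 0.2264
B_1 = 1 / 0.2264 = 4.4170
Σp_3ᵢ² = 0.07² + 0.07² + 0.28² + 0.29² + 0.29² = 0.0049 + 0.0049 + 0.0784 + 0.0841 + 0.0841 = 0.2564
B_3 = 1 / 0.2564 = 3.9002
Ranking by B (broadest → narrowest): species 4 (4.67) > species 1 (4.42) > species 3 (3.90)

species 4 > species 1 > species 3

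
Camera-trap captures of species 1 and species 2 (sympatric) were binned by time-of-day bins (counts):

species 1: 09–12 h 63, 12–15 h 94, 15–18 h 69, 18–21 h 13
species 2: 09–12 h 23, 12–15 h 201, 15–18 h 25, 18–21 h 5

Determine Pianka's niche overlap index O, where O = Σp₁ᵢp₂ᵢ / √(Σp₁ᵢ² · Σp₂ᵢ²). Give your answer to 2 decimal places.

0.82

Proportions for species 1 (n=239): 63/239=0.2636, 94/239=0.3933, 69/239=0.2887, 13/239=0.0544
Proportions for species 2 (n=254): 23/254=0.0906, 201/254=0.7913, 25/254=0.0984, 5/254=0.0197
Σ p₁ᵢp₂ᵢ = 0.023882 + 0.311218 + 0.028408 + 0.001072 = 0.364580
Σp_1ᵢ² = 0.2636² + 0.3933² + 0.2887² + 0.0544² = 0.069485 + 0.154685 + 0.083348 + 0.002959 = 0.310477
Σp_2ᵢ² = 0.0906² + 0.7913² + 0.0984² + 0.0197² = 0.008208 + 0.626156 + 0.009683 + 0.000388 = 0.644435
O = 0.364580 / √(0.310477 × 0.644435) = 0.364580 / 0.4473055 = 0.8151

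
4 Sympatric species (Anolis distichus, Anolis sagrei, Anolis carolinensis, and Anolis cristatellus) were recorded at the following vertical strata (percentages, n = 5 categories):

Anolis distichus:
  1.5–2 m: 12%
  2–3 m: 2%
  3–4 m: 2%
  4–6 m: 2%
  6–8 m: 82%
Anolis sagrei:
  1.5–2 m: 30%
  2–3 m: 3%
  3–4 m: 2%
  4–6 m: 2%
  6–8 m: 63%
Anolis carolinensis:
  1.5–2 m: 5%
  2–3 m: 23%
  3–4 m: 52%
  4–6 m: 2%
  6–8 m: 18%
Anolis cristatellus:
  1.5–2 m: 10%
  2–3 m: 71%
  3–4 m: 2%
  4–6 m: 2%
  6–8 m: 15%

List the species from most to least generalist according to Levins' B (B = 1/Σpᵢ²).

Anolis carolinensis > Anolis sagrei > Anolis cristatellus > Anolis distichus

Convert percentages to proportions (divide by 100).
Σp_distᵢ² = 0.12² + 0.02² + 0.02² + 0.02² + 0.82² = 0.0144 + 0.0004 + 0.0004 + 0.0004 + 0.6724 = 0.6880
B_dist = 1 / 0.6880 = 1.4535
Σp_sagrᵢ² = 0.30² + 0.03² + 0.02² + 0.02² + 0.63² = 0.0900 + 0.0009 + 0.0004 + 0.0004 + 0.3969 = 0.4886
B_sagr = 1 / 0.4886 = 2.0467
Σp_caroᵢ² = 0.05² + 0.23² + 0.52² + 0.02² + 0.18² = 0.0025 + 0.0529 + 0.2704 + 0.0004 + 0.0324 = 0.3586
B_caro = 1 / 0.3586 = 2.7886
Σp_crisᵢ² = 0.10² + 0.71² + 0.02² + 0.02² + 0.15² = 0.0100 + 0.5041 + 0.0004 + 0.0004 + 0.0225 = 0.5374
B_cris = 1 / 0.5374 = 1.8608
Ranking by B (broadest → narrowest): Anolis carolinensis (2.79) > Anolis sagrei (2.05) > Anolis cristatellus (1.86) > Anolis distichus (1.45)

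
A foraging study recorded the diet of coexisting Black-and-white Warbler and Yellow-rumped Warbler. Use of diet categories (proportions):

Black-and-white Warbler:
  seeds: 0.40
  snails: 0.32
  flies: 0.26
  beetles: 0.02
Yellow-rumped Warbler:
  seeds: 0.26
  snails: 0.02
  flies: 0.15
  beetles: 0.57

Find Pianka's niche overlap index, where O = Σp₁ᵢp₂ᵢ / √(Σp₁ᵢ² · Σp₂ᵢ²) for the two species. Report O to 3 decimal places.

0.434

Σ p₁ᵢp₂ᵢ = 0.1040 + 0.0064 + 0.0390 + 0.0114 = 0.1608
Σp_1ᵢ² = 0.40² + 0.32² + 0.26² + 0.02² = 0.1600 + 0.1024 + 0.0676 + 0.0004 = 0.3304
Σp_2ᵢ² = 0.26² + 0.02² + 0.15² + 0.57² = 0.0676 + 0.0004 + 0.0225 + 0.3249 = 0.4154
O = 0.1608 / √(0.3304 × 0.4154) = 0.1608 / 0.370470 = 0.43404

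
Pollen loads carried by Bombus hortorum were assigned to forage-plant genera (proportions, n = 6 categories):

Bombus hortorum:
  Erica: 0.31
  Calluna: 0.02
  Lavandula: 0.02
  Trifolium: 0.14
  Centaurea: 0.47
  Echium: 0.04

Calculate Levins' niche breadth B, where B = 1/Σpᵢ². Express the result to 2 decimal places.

Σpᵢ² = 0.31² + 0.02² + 0.02² + 0.14² + 0.47² + 0.04² = 0.0961 + 0.0004 + 0.0004 + 0.0196 + 0.2209 + 0.0016 = 0.3390
B = 1 / 0.3390 = 2.9499

2.95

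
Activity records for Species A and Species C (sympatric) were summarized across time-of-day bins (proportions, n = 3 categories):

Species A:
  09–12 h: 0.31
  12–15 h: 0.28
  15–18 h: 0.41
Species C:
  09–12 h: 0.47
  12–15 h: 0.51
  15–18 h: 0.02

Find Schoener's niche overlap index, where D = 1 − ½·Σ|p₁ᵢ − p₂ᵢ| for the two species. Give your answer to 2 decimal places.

0.61

Σ|p₁ᵢ − p₂ᵢ| = 0.16 + 0.23 + 0.39 = 0.78
D = 1 − ½ × 0.78 = 1 − 0.390 = 0.6100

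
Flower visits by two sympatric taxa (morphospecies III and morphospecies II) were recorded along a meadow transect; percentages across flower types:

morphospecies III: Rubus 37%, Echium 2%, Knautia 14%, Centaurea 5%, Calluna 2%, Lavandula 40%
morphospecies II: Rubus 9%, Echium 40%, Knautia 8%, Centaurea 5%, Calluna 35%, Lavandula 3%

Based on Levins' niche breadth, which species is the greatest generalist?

morphospecies II

Convert percentages to proportions (divide by 100).
Σp_IIIᵢ² = 0.37² + 0.02² + 0.14² + 0.05² + 0.02² + 0.40² = 0.1369 + 0.0004 + 0.0196 + 0.0025 + 0.0004 + 0.1600 = 0.3198
B_III = 1 / 0.3198 = 3.1270
Σp_IIᵢ² = 0.09² + 0.40² + 0.08² + 0.05² + 0.35² + 0.03² = 0.0081 + 0.1600 + 0.0064 + 0.0025 + 0.1225 + 0.0009 = 0.3004
B_II = 1 / 0.3004 = 3.3289
Highest B → broadest niche (most generalist): morphospecies II (B = 3.33).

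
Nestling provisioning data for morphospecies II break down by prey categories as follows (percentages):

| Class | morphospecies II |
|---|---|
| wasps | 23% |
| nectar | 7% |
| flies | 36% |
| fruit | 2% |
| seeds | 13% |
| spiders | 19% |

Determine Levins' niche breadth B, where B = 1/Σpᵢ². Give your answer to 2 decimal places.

4.15

Convert percentages to proportions (divide by 100).
Σpᵢ² = 0.23² + 0.07² + 0.36² + 0.02² + 0.13² + 0.19² = 0.0529 + 0.0049 + 0.1296 + 0.0004 + 0.0169 + 0.0361 = 0.2408
B = 1 / 0.2408 = 4.1528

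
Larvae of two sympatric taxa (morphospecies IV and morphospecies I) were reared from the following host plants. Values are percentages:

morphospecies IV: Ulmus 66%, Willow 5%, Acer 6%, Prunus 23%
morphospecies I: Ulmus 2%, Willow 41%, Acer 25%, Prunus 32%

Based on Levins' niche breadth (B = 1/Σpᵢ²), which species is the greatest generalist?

Convert percentages to proportions (divide by 100).
Σp_IVᵢ² = 0.66² + 0.05² + 0.06² + 0.23² = 0.4356 + 0.0025 + 0.0036 + 0.0529 = 0.4946
B_IV = 1 / 0.4946 = 2.0218
Σp_Iᵢ² = 0.02² + 0.41² + 0.25² + 0.32² = 0.0004 + 0.1681 + 0.0625 + 0.1024 = 0.3334
B_I = 1 / 0.3334 = 2.9994
Highest B → broadest niche (most generalist): morphospecies I (B = 3.00).

morphospecies I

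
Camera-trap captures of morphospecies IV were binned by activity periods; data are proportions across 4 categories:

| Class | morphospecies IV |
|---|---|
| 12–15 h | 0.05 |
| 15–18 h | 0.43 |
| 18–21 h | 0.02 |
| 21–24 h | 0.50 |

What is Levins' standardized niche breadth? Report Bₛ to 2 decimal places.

Σpᵢ² = 0.05² + 0.43² + 0.02² + 0.50² = 0.0025 + 0.1849 + 0.0004 + 0.2500 = 0.4378
B = 1 / 0.4378 = 2.2841
Bₛ = (B − 1)/(n − 1) = (2.2841 − 1)/(4 − 1) = 1.2841/3 = 0.4280

0.43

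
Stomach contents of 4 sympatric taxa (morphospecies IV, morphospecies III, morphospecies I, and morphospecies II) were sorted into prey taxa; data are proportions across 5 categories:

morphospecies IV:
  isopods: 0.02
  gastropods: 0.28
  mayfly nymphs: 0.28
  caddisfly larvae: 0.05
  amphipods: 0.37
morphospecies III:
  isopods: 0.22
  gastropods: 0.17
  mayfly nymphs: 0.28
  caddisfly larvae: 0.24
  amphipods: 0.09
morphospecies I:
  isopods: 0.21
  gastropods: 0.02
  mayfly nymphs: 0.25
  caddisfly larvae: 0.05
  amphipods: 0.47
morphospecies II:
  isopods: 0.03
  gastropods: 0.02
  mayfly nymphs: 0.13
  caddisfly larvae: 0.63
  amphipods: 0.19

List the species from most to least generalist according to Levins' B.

morphospecies III > morphospecies IV > morphospecies I > morphospecies II

Σp_IVᵢ² = 0.02² + 0.28² + 0.28² + 0.05² + 0.37² = 0.0004 + 0.0784 + 0.0784 + 0.0025 + 0.1369 = 0.2966
B_IV = 1 / 0.2966 = 3.3715
Σp_IIIᵢ² = 0.22² + 0.17² + 0.28² + 0.24² + 0.09² = 0.0484 + 0.0289 + 0.0784 + 0.0576 + 0.0081 = 0.2214
B_III = 1 / 0.2214 = 4.5167
Σp_Iᵢ² = 0.21² + 0.02² + 0.25² + 0.05² + 0.47² = 0.0441 + 0.0004 + 0.0625 + 0.0025 + 0.2209 = 0.3304
B_I = 1 / 0.3304 = 3.0266
Σp_IIᵢ² = 0.03² + 0.02² + 0.13² + 0.63² + 0.19² = 0.0009 + 0.0004 + 0.0169 + 0.3969 + 0.0361 = 0.4512
B_II = 1 / 0.4512 = 2.2163
Ranking by B (broadest → narrowest): morphospecies III (4.52) > morphospecies IV (3.37) > morphospecies I (3.03) > morphospecies II (2.22)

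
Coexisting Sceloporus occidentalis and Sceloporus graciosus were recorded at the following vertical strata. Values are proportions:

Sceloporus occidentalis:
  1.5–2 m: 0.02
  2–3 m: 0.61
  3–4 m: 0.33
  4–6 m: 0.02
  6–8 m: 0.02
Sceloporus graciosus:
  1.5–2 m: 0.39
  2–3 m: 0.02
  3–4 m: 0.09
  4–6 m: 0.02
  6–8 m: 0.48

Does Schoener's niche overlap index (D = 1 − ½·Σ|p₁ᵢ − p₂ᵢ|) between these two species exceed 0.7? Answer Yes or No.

No

Σ|p₁ᵢ − p₂ᵢ| = 0.37 + 0.59 + 0.24 + 0.00 + 0.46 = 1.66
D = 1 − ½ × 1.66 = 1 − 0.830 = 0.1700
D = 0.1700 < 0.7 → No.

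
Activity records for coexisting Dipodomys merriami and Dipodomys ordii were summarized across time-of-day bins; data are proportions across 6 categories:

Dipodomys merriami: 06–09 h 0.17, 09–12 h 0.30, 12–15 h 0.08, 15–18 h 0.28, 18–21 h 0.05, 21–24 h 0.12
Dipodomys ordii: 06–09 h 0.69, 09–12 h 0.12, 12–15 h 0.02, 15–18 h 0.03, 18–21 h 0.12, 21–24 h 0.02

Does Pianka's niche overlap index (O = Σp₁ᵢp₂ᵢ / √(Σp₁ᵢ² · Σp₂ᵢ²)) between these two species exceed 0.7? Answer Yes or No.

Σ p₁ᵢp₂ᵢ = 0.1173 + 0.0360 + 0.0016 + 0.0084 + 0.0060 + 0.0024 = 0.1717
Σp_1ᵢ² = 0.17² + 0.30² + 0.08² + 0.28² + 0.05² + 0.12² = 0.0289 + 0.0900 + 0.0064 + 0.0784 + 0.0025 + 0.0144 = 0.2206
Σp_2ᵢ² = 0.69² + 0.12² + 0.02² + 0.03² + 0.12² + 0.02² = 0.4761 + 0.0144 + 0.0004 + 0.0009 + 0.0144 + 0.0004 = 0.5066
O = 0.1717 / √(0.2206 × 0.5066) = 0.1717 / 0.33430 = 0.5136
O = 0.5136 < 0.7 → No.

No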